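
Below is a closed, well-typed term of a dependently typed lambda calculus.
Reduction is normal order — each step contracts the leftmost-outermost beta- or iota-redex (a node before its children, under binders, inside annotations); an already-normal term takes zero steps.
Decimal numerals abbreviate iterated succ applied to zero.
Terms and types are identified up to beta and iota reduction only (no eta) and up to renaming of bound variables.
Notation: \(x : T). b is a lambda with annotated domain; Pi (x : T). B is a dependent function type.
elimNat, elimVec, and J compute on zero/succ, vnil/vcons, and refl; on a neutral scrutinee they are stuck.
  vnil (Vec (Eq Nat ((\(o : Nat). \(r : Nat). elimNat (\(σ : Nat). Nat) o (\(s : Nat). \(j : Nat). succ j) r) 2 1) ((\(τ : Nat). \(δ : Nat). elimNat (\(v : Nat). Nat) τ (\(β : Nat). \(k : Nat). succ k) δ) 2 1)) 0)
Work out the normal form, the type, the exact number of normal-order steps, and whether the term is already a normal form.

resulting normal form:
  vnil (Vec (Eq Nat 3 3) 0)
type:
  Vec (Vec (Eq Nat 3 3) 0) 0
steps to reach normal form (normal order): 12
started in normal form: no
first contracted redex: a beta-redex


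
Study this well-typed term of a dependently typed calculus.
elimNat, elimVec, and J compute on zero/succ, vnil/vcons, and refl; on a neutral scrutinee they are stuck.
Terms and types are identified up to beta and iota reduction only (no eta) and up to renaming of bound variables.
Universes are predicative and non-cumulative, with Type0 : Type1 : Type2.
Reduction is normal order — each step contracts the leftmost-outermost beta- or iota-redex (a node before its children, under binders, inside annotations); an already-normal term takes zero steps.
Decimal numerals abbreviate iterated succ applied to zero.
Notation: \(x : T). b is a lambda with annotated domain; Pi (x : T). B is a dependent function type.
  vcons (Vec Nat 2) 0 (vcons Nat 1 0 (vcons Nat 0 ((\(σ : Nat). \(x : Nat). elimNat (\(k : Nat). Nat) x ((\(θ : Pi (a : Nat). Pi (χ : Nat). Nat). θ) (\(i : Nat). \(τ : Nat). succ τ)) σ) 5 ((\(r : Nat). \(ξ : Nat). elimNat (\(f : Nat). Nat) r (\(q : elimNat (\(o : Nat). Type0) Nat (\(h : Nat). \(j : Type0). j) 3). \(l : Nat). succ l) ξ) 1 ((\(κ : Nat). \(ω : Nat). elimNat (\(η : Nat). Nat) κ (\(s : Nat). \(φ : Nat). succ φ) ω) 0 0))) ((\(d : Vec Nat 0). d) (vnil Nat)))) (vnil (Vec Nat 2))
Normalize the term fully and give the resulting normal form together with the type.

normal form:
  vcons (Vec Nat 2) 0 (vcons Nat 1 0 (vcons Nat 0 6 (vnil Nat))) (vnil (Vec Nat 2))
inferred type:
  Vec (Vec Nat 2) 1
observation: the leftmost-outermost redex is a beta-redex, and normalization takes 40 steps.


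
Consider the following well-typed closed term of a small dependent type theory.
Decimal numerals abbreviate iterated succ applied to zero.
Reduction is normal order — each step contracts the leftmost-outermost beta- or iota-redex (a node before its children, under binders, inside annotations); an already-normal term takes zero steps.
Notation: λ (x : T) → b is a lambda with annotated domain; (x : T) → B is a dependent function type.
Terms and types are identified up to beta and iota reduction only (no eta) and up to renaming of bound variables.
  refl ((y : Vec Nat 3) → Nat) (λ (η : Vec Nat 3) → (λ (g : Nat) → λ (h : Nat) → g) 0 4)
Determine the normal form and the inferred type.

reduced normal form:
  refl ((y : Vec Nat 3) → Nat) (λ (η : Vec Nat 3) → 0)
the term's type:
  Eq ((y : Vec Nat 3) → Nat) (λ (η : Vec Nat 3) → 0) (λ (g : Vec Nat 3) → 0)


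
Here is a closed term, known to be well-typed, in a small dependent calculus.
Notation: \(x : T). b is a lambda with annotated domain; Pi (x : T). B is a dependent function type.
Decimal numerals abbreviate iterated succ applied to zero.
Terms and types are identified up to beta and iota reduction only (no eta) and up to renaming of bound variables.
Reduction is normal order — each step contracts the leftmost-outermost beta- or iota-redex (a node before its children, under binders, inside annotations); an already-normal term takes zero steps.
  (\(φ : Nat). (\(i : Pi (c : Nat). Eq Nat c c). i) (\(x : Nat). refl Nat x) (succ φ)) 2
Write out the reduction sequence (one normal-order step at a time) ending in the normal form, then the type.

normal-order reduction:
  (\(φ : Nat). (\(i : Pi (c : Nat). Eq Nat c c). i) (\(x : Nat). refl Nat x) (succ φ)) 2
  ~> (\(φ : Pi (i : Nat). Eq Nat i i). φ) (\(c : Nat). refl Nat c) 3
  ~> (\(φ : Nat). refl Nat φ) 3
  ~> refl Nat 3
type:
  Eq Nat 3 3


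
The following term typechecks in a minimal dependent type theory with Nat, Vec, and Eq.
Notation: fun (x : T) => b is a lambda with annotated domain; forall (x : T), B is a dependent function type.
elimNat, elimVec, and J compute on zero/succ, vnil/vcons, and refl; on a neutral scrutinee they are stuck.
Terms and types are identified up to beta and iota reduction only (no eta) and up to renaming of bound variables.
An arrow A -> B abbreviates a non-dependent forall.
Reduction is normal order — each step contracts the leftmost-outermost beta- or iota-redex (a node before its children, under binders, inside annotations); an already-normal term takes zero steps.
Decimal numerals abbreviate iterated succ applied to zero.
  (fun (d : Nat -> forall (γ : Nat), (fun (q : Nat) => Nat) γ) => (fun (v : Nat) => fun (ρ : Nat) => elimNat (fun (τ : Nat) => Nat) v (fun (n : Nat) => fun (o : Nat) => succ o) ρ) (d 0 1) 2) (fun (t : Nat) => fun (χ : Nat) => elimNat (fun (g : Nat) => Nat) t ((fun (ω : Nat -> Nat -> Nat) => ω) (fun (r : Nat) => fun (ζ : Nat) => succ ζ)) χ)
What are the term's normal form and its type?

normal form:
  3
type:
  Nat


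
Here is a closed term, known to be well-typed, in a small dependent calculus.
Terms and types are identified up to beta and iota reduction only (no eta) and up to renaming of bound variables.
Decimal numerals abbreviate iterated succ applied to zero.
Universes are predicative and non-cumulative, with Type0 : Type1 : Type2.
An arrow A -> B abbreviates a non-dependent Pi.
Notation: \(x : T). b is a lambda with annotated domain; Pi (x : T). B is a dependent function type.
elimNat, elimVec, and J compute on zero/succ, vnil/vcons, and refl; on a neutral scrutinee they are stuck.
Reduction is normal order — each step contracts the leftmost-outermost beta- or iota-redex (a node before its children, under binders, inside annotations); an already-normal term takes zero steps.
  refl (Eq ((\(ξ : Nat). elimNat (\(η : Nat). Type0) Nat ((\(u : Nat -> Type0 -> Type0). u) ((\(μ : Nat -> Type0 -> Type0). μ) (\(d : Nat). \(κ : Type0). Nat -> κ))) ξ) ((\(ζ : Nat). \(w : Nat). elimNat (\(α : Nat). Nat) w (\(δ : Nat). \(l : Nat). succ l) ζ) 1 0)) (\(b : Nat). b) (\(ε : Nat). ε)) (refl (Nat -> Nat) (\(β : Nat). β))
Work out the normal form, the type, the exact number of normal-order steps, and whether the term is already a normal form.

normal form:
  refl (Eq (Nat -> Nat) (\(ξ : Nat). ξ) (\(η : Nat). η)) (refl (Nat -> Nat) (\(u : Nat). u))
type:
  Eq (Eq (Nat -> Nat) (\(ξ : Nat). ξ) (\(η : Nat). η)) (refl (Nat -> Nat) (\(u : Nat). u)) (refl (Nat -> Nat) (\(μ : Nat). μ))
normal-order step count: 13
started in normal form: no
first contracted redex: a beta-redex


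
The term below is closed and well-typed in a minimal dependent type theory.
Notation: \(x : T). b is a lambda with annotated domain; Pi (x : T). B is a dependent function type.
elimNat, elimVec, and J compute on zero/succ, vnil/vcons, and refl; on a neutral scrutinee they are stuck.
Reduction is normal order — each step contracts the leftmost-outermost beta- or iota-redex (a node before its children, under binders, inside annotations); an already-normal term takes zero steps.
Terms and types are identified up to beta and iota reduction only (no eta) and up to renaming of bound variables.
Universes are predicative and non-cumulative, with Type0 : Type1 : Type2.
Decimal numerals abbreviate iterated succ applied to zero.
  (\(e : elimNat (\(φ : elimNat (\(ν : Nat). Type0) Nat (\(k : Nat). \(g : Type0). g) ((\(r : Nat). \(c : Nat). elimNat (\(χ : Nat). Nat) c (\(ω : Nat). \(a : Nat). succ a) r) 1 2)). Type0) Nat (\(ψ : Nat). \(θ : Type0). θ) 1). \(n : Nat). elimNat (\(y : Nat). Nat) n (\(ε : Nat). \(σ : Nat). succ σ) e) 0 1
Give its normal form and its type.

normal form:
  1
type:
  Nat
observation: the term reaches its normal form after 3 normal-order steps.


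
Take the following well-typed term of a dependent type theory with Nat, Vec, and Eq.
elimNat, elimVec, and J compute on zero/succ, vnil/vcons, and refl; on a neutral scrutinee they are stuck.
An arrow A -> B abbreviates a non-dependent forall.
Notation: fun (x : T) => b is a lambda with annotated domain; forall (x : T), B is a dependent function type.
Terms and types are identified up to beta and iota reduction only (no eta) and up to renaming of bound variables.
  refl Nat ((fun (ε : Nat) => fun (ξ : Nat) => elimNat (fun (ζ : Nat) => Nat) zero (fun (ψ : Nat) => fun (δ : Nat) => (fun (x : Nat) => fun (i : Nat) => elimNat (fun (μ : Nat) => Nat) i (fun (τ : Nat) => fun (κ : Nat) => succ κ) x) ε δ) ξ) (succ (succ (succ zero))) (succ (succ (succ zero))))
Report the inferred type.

type:
  Eq Nat (succ (succ (succ (succ (succ (succ (succ (succ (succ zero))))))))) (succ (succ (succ (succ (succ (succ (succ (succ (succ zero)))))))))


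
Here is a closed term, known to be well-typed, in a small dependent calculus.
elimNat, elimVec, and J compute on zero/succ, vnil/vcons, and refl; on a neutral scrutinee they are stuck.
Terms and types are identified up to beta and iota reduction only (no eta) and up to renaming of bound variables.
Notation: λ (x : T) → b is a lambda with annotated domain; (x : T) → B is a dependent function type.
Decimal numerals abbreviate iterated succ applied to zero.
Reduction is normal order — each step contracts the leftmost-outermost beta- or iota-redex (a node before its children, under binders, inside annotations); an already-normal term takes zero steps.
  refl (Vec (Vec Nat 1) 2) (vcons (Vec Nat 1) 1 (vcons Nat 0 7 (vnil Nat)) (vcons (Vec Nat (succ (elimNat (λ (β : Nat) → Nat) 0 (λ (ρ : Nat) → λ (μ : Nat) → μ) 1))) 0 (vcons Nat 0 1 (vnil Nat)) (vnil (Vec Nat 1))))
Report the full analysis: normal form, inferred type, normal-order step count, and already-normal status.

reduced normal form:
  refl (Vec (Vec Nat 1) 2) (vcons (Vec Nat 1) 1 (vcons Nat 0 7 (vnil Nat)) (vcons (Vec Nat 1) 0 (vcons Nat 0 1 (vnil Nat)) (vnil (Vec Nat 1))))
the term's type:
  Eq (Vec (Vec Nat 1) 2) (vcons (Vec Nat 1) 1 (vcons Nat 0 7 (vnil Nat)) (vcons (Vec Nat 1) 0 (vcons Nat 0 1 (vnil Nat)) (vnil (Vec Nat 1)))) (vcons (Vec Nat 1) 1 (vcons Nat 0 7 (vnil Nat)) (vcons (Vec Nat 1) 0 (vcons Nat 0 1 (vnil Nat)) (vnil (Vec Nat 1))))
steps to reach normal form (normal order): 4
already normal: no
first redex: an elimNat iota-redex


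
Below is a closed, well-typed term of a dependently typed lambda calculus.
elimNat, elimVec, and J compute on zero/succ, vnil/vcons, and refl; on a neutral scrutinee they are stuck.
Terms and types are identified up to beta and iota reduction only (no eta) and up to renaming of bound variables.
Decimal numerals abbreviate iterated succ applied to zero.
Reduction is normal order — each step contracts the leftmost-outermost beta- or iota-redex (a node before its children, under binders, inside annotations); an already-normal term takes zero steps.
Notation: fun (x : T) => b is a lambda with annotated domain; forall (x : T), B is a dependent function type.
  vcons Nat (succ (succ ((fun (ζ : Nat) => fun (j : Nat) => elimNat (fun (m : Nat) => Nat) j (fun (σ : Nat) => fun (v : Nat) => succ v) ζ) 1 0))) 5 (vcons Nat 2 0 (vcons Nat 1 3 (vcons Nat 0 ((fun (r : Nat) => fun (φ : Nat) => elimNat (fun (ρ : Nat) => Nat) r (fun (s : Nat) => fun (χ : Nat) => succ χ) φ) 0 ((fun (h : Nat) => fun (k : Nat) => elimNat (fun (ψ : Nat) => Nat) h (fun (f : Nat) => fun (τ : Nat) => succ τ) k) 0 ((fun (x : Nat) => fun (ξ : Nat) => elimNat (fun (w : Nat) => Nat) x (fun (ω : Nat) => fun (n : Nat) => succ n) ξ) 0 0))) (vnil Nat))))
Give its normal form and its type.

reduced normal form:
  vcons Nat 3 5 (vcons Nat 2 0 (vcons Nat 1 3 (vcons Nat 0 0 (vnil Nat))))
inferred type:
  Vec Nat 4
observation: the term reaches its normal form after 15 normal-order steps.


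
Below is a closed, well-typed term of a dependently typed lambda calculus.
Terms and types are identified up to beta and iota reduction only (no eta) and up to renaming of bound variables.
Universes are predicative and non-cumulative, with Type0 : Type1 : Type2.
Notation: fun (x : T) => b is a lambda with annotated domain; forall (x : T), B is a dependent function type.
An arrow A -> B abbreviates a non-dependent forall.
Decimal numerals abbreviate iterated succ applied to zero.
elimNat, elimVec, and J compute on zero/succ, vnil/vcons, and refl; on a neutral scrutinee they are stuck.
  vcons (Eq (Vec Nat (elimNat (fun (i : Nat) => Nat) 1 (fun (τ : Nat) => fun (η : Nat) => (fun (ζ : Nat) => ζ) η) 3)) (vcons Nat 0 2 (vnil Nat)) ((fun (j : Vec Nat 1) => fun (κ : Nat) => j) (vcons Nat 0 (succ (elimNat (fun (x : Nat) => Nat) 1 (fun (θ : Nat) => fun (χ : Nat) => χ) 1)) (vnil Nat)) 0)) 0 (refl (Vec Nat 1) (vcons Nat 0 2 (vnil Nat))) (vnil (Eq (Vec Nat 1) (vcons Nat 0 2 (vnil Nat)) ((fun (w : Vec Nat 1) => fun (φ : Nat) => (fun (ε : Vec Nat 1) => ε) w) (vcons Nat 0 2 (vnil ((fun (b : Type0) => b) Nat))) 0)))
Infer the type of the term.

type:
  Vec (Eq (Vec Nat 1) (vcons Nat 0 2 (vnil Nat)) (vcons Nat 0 2 (vnil Nat))) 1


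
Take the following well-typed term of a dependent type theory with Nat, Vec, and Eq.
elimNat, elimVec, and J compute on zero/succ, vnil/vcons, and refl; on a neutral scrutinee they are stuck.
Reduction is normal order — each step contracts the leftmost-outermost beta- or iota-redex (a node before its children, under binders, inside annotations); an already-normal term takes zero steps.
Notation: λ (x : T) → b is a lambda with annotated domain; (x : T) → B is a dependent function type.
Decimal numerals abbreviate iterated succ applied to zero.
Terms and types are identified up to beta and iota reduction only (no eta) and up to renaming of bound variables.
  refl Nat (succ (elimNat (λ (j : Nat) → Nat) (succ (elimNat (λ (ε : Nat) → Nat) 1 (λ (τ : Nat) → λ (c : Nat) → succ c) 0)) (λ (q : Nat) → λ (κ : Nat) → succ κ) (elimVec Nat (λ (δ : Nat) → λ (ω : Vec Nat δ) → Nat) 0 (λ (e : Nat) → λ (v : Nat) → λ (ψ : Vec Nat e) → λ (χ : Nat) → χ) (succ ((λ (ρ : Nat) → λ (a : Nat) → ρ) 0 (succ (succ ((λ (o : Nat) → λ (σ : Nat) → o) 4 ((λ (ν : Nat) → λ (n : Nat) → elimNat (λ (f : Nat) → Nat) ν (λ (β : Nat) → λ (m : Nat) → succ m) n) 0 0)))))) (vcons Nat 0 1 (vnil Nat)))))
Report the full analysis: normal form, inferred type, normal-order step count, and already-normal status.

resulting normal form:
  refl Nat 3
type:
  Eq Nat 3 3
steps to reach normal form (normal order): 8
term was already normal: no
first contracted redex: an elimNat iota-redex


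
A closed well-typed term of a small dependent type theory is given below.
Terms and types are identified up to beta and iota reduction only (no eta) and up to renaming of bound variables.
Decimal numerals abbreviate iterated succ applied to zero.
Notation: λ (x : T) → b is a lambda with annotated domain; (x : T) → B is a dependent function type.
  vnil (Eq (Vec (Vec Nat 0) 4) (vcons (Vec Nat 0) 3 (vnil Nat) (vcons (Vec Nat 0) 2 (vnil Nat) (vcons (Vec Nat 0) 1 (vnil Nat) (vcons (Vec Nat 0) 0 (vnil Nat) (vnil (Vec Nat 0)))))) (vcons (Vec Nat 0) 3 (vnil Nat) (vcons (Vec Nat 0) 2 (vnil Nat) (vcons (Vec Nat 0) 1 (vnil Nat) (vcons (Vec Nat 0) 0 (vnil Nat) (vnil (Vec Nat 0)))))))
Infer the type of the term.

the term's type:
  Vec (Eq (Vec (Vec Nat 0) 4) (vcons (Vec Nat 0) 3 (vnil Nat) (vcons (Vec Nat 0) 2 (vnil Nat) (vcons (Vec Nat 0) 1 (vnil Nat) (vcons (Vec Nat 0) 0 (vnil Nat) (vnil (Vec Nat 0)))))) (vcons (Vec Nat 0) 3 (vnil Nat) (vcons (Vec Nat 0) 2 (vnil Nat) (vcons (Vec Nat 0) 1 (vnil Nat) (vcons (Vec Nat 0) 0 (vnil Nat) (vnil (Vec Nat 0))))))) 0


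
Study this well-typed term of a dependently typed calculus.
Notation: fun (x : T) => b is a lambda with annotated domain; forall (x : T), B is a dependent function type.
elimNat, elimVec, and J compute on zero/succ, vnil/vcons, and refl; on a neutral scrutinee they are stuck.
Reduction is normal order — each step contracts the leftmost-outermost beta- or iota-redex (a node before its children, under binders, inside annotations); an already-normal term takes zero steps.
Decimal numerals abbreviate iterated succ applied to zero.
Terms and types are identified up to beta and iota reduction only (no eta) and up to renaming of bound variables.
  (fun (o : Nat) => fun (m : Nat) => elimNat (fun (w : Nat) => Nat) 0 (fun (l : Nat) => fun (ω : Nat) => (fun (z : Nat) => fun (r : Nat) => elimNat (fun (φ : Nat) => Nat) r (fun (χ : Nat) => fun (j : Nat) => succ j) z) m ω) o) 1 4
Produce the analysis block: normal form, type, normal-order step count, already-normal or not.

resulting normal form:
  4
the term's type:
  Nat
steps to reach normal form (normal order): 21
already normal: no
first redex: a beta-redex


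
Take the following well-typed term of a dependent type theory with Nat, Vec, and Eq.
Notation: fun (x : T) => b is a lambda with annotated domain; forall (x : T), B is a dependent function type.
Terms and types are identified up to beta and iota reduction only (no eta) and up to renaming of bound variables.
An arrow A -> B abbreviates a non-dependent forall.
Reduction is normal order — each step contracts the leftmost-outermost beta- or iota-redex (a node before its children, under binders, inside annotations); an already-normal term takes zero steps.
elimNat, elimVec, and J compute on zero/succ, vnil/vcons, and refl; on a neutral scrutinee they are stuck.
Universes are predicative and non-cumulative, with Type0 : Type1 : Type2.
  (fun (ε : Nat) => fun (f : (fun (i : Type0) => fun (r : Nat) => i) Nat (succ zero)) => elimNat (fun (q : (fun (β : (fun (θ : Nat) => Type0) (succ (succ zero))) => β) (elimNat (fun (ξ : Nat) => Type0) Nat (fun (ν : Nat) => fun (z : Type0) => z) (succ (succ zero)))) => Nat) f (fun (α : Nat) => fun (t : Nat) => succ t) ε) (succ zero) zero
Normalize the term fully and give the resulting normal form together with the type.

resulting normal form:
  succ zero
inferred type:
  Nat
observation: reduction starts at a beta-redex, and 6 normal-order steps reach the normal form.


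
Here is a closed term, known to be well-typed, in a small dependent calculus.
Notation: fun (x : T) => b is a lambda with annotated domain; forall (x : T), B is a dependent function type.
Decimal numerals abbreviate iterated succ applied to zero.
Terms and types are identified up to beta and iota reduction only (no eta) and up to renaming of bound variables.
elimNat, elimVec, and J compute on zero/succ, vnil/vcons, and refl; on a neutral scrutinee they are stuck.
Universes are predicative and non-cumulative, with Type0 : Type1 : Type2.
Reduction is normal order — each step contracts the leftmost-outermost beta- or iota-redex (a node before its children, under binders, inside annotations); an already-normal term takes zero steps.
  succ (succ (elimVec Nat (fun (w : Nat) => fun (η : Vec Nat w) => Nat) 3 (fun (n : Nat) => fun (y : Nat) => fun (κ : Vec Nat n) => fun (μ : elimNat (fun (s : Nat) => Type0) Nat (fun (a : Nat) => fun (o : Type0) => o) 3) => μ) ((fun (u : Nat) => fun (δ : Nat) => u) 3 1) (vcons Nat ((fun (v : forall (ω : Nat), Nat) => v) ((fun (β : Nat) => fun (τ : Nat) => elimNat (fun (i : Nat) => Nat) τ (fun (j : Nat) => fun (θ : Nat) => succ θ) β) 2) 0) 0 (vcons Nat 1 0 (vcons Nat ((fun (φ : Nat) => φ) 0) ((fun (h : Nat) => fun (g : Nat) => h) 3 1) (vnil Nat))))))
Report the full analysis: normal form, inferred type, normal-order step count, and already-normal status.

normal form:
  5
type:
  Nat
reduction steps (normal order): 16
started in normal form: no
first contracted redex: an elimVec iota-redex


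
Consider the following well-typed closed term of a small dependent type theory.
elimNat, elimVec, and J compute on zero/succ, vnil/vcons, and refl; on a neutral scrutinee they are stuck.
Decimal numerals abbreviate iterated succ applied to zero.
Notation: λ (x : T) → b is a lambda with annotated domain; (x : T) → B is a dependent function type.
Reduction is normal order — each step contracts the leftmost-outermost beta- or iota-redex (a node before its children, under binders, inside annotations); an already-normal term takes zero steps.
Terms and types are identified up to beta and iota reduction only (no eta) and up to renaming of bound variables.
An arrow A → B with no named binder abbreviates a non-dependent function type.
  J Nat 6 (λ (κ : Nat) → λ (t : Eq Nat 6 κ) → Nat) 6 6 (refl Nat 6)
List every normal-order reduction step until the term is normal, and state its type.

normal-order reduction sequence:
  J Nat 6 (λ (κ : Nat) → λ (t : Eq Nat 6 κ) → Nat) 6 6 (refl Nat 6)
  ~> 6
inferred type:
  Nat


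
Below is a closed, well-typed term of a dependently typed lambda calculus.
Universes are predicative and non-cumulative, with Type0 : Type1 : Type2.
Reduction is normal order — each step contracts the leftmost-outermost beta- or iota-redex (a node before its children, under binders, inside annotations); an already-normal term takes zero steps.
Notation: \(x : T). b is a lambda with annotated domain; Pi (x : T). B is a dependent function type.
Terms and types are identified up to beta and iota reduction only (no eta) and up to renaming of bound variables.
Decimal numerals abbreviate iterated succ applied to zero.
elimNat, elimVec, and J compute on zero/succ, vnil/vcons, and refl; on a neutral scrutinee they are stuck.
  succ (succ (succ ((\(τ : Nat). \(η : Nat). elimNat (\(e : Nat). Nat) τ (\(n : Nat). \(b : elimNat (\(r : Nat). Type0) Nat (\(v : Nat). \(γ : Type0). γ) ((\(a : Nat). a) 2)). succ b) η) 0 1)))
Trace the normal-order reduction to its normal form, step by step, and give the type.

normal-order reduction sequence:
  succ (succ (succ ((\(τ : Nat). \(η : Nat). elimNat (\(e : Nat). Nat) τ (\(n : Nat). \(b : elimNat (\(r : Nat). Type0) Nat (\(v : Nat). \(γ : Type0). γ) ((\(a : Nat). a) 2)). succ b) η) 0 1)))
  ~> succ (succ (succ ((\(τ : Nat). elimNat (\(η : Nat). Nat) 0 (\(e : Nat). \(n : elimNat (\(b : Nat). Type0) Nat (\(r : Nat). \(v : Type0). v) ((\(γ : Nat). γ) 2)). succ n) τ) 1)))
  ~> succ (succ (succ (elimNat (\(τ : Nat). Nat) 0 (\(η : Nat). \(e : elimNat (\(n : Nat). Type0) Nat (\(b : Nat). \(r : Type0). r) ((\(v : Nat). v) 2)). succ e) 1)))
  ~> succ (succ (succ ((\(τ : Nat). \(η : elimNat (\(e : Nat). Type0) Nat (\(n : Nat). \(b : Type0). b) ((\(r : Nat). r) 2)). succ η) 0 (elimNat (\(v : Nat). Nat) 0 (\(γ : Nat). \(a : elimNat (\(ω : Nat). Type0) Nat (\(f : Nat). \(j : Type0). j) ((\(ξ : Nat). ξ) 2)). succ a) 0))))
  ~> succ (succ (succ ((\(τ : elimNat (\(η : Nat). Type0) Nat (\(e : Nat). \(n : Type0). n) ((\(b : Nat). b) 2)). succ τ) (elimNat (\(r : Nat). Nat) 0 (\(v : Nat). \(γ : elimNat (\(a : Nat). Type0) Nat (\(ω : Nat). \(f : Type0). f) ((\(j : Nat). j) 2)). succ γ) 0))))
  ~> succ (succ (succ (succ (elimNat (\(τ : Nat). Nat) 0 (\(η : Nat). \(e : elimNat (\(n : Nat). Type0) Nat (\(b : Nat). \(r : Type0). r) ((\(v : Nat). v) 2)). succ e) 0))))
  ~> 4
inferred type:
  Nat


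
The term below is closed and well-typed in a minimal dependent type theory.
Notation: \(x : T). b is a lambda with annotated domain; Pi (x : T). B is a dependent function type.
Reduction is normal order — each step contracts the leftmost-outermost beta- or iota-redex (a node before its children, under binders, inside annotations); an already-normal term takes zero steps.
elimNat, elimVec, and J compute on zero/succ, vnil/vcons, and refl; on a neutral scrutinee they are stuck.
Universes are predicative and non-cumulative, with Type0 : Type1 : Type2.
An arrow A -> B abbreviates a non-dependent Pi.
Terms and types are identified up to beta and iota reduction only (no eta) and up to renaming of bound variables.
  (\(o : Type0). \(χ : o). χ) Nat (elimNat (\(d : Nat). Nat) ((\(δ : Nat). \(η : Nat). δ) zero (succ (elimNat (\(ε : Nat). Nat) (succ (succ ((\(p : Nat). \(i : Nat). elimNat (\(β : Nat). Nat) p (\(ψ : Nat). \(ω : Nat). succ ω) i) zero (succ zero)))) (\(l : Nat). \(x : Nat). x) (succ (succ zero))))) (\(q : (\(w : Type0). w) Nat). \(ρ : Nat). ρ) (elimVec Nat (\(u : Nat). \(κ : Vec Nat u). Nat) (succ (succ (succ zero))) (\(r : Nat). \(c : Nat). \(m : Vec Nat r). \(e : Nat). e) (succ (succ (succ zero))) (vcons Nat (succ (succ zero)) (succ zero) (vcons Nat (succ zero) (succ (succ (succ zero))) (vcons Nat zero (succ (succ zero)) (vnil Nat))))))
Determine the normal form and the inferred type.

reduced normal form:
  zero
type:
  Nat


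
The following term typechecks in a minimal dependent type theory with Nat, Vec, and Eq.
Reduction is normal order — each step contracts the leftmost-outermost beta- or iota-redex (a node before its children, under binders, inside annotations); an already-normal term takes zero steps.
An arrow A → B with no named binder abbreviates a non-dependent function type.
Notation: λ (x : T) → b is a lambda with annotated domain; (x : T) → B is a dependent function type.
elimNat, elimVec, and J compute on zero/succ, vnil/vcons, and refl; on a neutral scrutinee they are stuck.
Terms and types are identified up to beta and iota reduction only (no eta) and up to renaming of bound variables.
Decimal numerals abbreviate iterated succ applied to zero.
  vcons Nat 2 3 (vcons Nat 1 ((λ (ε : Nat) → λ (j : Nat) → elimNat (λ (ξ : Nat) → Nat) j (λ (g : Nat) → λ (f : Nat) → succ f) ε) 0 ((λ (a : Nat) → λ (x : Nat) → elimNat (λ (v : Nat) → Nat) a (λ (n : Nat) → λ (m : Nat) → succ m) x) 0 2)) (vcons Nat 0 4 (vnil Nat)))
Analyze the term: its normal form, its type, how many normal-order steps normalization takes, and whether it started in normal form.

normal form:
  vcons Nat 2 3 (vcons Nat 1 2 (vcons Nat 0 4 (vnil Nat)))
inferred type:
  Vec Nat 3
reduction steps (normal order): 12
started in normal form: no
first contracted redex: a beta-redex


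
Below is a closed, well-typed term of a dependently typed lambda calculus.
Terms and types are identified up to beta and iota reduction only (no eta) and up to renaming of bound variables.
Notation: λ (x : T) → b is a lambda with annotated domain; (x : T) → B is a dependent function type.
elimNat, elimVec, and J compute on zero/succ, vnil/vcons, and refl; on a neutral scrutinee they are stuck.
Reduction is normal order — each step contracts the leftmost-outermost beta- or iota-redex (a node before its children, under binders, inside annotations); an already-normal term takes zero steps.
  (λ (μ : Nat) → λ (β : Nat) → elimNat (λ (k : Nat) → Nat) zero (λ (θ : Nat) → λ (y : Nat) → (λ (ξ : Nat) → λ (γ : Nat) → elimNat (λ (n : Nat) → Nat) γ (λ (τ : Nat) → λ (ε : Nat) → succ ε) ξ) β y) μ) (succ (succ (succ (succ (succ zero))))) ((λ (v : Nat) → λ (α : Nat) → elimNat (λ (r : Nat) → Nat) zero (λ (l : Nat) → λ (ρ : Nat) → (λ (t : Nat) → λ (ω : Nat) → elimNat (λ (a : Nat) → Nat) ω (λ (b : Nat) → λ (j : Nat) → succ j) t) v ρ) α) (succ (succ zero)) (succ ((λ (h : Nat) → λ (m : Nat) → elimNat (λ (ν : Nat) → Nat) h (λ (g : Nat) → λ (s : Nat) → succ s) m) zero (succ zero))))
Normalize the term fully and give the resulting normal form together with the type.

resulting normal form:
  succ (succ (succ (succ (succ (succ (succ (succ (succ (succ (succ (succ (succ (succ (succ (succ (succ (succ (succ (succ zero)))))))))))))))))))
the term's type:
  Nat
observation: normalization takes exactly 258 steps under the normal-order strategy.


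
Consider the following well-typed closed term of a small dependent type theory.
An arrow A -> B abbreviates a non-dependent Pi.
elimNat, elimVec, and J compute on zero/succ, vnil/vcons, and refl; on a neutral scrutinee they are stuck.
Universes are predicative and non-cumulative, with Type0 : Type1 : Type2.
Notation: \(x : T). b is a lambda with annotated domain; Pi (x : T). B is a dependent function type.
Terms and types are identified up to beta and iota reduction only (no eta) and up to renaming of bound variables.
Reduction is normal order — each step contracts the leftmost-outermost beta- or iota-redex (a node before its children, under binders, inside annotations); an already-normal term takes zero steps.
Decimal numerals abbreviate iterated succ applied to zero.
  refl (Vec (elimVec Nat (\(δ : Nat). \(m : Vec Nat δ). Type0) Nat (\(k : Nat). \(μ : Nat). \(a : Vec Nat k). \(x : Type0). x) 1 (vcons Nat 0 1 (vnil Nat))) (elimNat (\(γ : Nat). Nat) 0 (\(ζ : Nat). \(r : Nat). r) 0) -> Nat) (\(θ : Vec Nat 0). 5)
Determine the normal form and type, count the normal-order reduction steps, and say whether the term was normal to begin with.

resulting normal form:
  refl (Vec Nat 0 -> Nat) (\(δ : Vec Nat 0). 5)
the term's type:
  Eq (Vec Nat 0 -> Nat) (\(δ : Vec Nat 0). 5) (\(m : Vec Nat 0). 5)
reduction steps (normal order): 7
already normal: no
first contracted redex: an elimVec iota-redex


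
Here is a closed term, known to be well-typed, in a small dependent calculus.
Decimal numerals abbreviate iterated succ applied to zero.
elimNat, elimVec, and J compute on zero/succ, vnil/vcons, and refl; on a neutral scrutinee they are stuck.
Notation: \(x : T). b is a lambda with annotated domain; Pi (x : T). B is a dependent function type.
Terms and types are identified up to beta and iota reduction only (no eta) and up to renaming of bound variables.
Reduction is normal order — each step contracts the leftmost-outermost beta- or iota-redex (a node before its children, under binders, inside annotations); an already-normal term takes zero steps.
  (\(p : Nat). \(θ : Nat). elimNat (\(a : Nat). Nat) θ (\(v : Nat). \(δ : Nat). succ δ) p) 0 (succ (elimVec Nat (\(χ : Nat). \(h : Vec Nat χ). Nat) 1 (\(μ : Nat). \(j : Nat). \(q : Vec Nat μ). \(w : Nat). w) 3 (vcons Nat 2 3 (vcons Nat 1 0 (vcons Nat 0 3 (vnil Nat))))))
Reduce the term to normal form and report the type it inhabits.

normal form:
  2
the term's type:
  Nat
observation: 19 normal-order steps normalize the term, beginning with a beta-redex.


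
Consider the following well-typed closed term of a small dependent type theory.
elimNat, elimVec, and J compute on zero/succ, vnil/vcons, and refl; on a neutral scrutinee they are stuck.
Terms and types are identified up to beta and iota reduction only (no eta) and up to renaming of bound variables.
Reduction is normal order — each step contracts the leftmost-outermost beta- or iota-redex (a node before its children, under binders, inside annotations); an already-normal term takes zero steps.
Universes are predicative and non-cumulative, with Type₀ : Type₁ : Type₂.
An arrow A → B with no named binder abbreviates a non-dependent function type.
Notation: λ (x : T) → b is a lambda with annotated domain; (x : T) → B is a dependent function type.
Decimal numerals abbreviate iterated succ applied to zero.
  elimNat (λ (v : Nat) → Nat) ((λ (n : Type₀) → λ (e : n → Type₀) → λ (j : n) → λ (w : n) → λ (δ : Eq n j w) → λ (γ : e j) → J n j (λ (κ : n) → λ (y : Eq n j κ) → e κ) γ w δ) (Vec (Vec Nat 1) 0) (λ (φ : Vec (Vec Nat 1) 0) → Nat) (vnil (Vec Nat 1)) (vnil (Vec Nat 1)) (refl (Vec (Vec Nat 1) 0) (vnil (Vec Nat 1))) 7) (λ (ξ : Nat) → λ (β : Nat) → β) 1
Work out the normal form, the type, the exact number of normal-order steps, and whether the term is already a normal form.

resulting normal form:
  7
inferred type:
  Nat
steps to reach normal form (normal order): 11
started in normal form: no
first redex: an elimNat iota-redex


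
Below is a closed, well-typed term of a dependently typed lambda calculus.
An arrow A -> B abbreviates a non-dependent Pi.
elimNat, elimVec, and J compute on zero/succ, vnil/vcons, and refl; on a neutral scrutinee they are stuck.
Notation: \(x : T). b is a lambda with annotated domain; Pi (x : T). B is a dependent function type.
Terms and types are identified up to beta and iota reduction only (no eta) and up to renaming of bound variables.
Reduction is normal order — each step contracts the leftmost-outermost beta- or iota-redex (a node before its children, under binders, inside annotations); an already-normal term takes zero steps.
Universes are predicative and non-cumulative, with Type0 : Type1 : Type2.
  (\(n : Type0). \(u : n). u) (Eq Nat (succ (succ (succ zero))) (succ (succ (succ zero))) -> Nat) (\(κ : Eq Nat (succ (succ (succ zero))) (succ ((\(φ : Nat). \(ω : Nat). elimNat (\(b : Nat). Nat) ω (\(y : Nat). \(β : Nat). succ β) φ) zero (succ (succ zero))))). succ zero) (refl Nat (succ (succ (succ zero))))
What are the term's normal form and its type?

normal form:
  succ zero
type:
  Nat


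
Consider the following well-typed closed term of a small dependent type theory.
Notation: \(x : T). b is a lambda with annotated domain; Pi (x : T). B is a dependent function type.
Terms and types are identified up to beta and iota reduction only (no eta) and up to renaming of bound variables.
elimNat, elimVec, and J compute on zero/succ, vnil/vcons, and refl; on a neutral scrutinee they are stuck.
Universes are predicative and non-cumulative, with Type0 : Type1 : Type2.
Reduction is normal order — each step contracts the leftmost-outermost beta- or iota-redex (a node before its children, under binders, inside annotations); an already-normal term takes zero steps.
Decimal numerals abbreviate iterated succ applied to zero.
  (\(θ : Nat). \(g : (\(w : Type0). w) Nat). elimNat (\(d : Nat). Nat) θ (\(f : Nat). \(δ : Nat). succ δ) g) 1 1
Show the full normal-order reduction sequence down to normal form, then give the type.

reduction (normal order):
  (\(θ : Nat). \(g : (\(w : Type0). w) Nat). elimNat (\(d : Nat). Nat) θ (\(f : Nat). \(δ : Nat). succ δ) g) 1 1
  ~> (\(θ : (\(g : Type0). g) Nat). elimNat (\(w : Nat). Nat) 1 (\(d : Nat). \(f : Nat). succ f) θ) 1
  ~> elimNat (\(θ : Nat). Nat) 1 (\(g : Nat). \(w : Nat). succ w) 1
  ~> (\(θ : Nat). \(g : Nat). succ g) 0 (elimNat (\(w : Nat). Nat) 1 (\(d : Nat). \(f : Nat). succ f) 0)
  ~> (\(θ : Nat). succ θ) (elimNat (\(g : Nat). Nat) 1 (\(w : Nat). \(d : Nat). succ d) 0)
  ~> succ (elimNat (\(θ : Nat). Nat) 1 (\(g : Nat). \(w : Nat). succ w) 0)
  ~> 2
inferred type:
  Nat


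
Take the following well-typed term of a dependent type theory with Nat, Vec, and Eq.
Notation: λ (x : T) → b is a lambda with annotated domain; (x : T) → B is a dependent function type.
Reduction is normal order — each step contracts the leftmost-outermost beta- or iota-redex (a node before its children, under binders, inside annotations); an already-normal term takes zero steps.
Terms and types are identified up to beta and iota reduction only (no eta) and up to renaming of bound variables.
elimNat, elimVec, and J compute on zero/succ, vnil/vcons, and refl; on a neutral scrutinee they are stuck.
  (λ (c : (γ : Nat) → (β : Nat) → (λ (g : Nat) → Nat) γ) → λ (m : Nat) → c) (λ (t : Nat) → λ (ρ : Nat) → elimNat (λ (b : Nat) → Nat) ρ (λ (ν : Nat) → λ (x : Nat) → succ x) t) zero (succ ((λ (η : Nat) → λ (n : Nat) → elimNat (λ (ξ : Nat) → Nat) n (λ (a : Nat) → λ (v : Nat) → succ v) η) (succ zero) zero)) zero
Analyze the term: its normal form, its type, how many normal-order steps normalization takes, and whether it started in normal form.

normal form:
  succ (succ zero)
type:
  Nat
steps to reach normal form (normal order): 17
already normal: no
first redex: a beta-redex


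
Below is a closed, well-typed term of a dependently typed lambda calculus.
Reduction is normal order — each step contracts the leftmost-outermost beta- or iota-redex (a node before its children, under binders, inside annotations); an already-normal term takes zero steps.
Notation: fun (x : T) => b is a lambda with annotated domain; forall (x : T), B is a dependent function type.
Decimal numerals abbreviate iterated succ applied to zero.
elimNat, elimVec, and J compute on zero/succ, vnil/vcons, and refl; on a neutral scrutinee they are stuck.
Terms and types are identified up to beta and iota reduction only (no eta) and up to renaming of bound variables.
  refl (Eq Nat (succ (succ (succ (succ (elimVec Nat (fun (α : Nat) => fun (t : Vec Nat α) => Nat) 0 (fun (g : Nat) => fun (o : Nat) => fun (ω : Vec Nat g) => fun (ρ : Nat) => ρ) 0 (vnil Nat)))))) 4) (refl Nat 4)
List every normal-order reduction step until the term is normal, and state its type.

normal-order reduction sequence:
  refl (Eq Nat (succ (succ (succ (succ (elimVec Nat (fun (α : Nat) => fun (t : Vec Nat α) => Nat) 0 (fun (g : Nat) => fun (o : Nat) => fun (ω : Vec Nat g) => fun (ρ : Nat) => ρ) 0 (vnil Nat)))))) 4) (refl Nat 4)
  ~> refl (Eq Nat 4 4) (refl Nat 4)
type:
  Eq (Eq Nat 4 4) (refl Nat 4) (refl Nat 4)


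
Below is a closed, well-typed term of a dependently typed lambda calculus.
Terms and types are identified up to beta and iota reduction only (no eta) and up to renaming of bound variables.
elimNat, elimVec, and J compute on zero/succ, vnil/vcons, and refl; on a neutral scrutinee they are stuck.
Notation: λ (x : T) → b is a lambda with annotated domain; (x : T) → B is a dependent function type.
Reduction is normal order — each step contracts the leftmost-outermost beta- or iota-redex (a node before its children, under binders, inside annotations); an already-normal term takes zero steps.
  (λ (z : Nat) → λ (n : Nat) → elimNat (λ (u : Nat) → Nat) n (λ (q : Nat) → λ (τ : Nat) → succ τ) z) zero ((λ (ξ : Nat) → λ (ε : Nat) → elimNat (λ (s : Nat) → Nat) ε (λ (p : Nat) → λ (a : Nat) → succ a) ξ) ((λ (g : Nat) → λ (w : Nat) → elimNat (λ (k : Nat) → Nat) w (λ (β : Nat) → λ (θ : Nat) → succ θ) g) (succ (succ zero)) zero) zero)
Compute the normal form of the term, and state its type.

resulting normal form:
  succ (succ zero)
the term's type:
  Nat
observation: reduction starts at a beta-redex, and 21 normal-order steps reach the normal form.


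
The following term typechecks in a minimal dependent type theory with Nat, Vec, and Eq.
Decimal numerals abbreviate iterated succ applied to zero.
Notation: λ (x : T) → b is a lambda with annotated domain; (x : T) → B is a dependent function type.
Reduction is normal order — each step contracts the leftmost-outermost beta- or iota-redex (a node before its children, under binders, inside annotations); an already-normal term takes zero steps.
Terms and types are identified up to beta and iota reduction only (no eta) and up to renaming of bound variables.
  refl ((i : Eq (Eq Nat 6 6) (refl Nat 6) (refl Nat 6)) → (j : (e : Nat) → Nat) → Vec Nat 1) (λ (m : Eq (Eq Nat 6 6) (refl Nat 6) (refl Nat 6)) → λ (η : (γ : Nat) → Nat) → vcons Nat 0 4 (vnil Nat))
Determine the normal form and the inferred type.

resulting normal form:
  refl ((i : Eq (Eq Nat 6 6) (refl Nat 6) (refl Nat 6)) → (j : (e : Nat) → Nat) → Vec Nat 1) (λ (m : Eq (Eq Nat 6 6) (refl Nat 6) (refl Nat 6)) → λ (η : (γ : Nat) → Nat) → vcons Nat 0 4 (vnil Nat))
the term's type:
  Eq ((i : Eq (Eq Nat 6 6) (refl Nat 6) (refl Nat 6)) → (j : (e : Nat) → Nat) → Vec Nat 1) (λ (m : Eq (Eq Nat 6 6) (refl Nat 6) (refl Nat 6)) → λ (η : (γ : Nat) → Nat) → vcons Nat 0 4 (vnil Nat)) (λ (t : Eq (Eq Nat 6 6) (refl Nat 6) (refl Nat 6)) → λ (τ : (ξ : Nat) → Nat) → vcons Nat 0 4 (vnil Nat))
observation: no redex remains anywhere in the term; it is its own normal form.


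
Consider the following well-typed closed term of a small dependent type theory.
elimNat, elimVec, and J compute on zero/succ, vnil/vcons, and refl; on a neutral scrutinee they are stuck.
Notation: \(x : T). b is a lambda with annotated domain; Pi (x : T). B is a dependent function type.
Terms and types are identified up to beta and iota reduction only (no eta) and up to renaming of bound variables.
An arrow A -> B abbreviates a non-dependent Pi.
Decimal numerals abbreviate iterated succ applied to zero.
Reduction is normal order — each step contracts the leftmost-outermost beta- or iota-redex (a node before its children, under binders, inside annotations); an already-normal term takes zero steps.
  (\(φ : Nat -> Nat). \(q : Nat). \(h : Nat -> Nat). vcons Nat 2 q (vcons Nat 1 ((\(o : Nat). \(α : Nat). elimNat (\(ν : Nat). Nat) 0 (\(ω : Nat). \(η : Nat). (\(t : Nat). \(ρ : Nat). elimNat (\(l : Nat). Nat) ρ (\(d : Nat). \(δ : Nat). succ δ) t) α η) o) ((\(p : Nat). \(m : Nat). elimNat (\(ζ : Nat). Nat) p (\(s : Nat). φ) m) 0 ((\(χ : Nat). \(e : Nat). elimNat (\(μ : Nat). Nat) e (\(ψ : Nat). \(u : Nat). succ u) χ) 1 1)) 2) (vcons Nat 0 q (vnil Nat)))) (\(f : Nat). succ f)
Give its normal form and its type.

resulting normal form:
  \(φ : Nat). \(q : Nat -> Nat). vcons Nat 2 φ (vcons Nat 1 4 (vcons Nat 0 φ (vnil Nat)))
inferred type:
  Nat -> (Nat -> Nat) -> Vec Nat 3
observation: reduction starts at a beta-redex, and 34 normal-order steps reach the normal form.
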